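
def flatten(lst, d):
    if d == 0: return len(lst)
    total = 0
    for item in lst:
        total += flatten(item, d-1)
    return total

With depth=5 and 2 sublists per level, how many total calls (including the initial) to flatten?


At depth 0 (root): 1 call
At depth 1: each of 1 parents calls flatten on 2 children = 2 calls
At depth 2: each of 2 parents calls flatten on 2 children = 4 calls
At depth 3: each of 4 parents calls flatten on 2 children = 8 calls
At depth 4: each of 8 parents calls flatten on 2 children = 16 calls
At depth 5: each of 16 parents calls flatten on 2 children = 32 calls
Total: 1 + 2 + 4 + 8 + 16 + 32 = 63

63


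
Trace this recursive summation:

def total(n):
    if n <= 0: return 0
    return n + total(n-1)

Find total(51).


total(51)
= 51 + 50 + 49 + 48 + 47 + 46 + 45 + 44 + 43 + 42 + 41 + 40 + 39 + 38 + 37 + 36 + 35 + 34 + 33 + 32 + 31 + 30 + 29 + 28 + 27 + 26 + 25 + 24 + 23 + 22 + 21 + 20 + 19 + 18 + 17 + 16 + 15 + 14 + 13 + 12 + 11 + 10 + 9 + 8 + 7 + 6 + 5 + 4 + 3 + 2 + 1 + total(0)
= 51 + 50 + 49 + 48 + 47 + 46 + 45 + 44 + 43 + 42 + 41 + 40 + 39 + 38 + 37 + 36 + 35 + 34 + 33 + 32 + 31 + 30 + 29 + 28 + 27 + 26 + 25 + 24 + 23 + 22 + 21 + 20 + 19 + 18 + 17 + 16 + 15 + 14 + 13 + 12 + 11 + 10 + 9 + 8 + 7 + 6 + 5 + 4 + 3 + 2 + 1 + 0
= 1326

1326


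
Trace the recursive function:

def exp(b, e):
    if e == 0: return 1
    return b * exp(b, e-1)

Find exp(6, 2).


exp(6, 2)
= 6 * exp(6, 1)
= 6 * 6 * exp(6, 0)
= 6 * 6 * 1
= 36

36


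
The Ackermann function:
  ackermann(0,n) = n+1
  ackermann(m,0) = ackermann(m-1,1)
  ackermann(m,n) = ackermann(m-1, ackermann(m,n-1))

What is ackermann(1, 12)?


ackermann(1, 12) = ackermann(0, ackermann(1, 11))
  ackermann(1, 11) = ackermann(0, ackermann(1, 10))
    ackermann(1, 10) = ackermann(0, ackermann(1, 9))
      ackermann(1, 9) = ackermann(0, ackermann(1, 8))
        ackermann(1, 8) = ackermann(0, ackermann(1, 7))
          ackermann(1, 7) = ackermann(0, ackermann(1, 6))
          ackermann(1, 6) = ackermann(0, ackermann(1, 5))
          ackermann(1, 5) = ackermann(0, ackermann(1, 4))
          ackermann(1, 4) = ackermann(0, ackermann(1, 3))
          ackermann(1, 3) = ackermann(0, ackermann(1, 2))
          ackermann(1, 2) = ackermann(0, ackermann(1, 1))
          ackermann(1, 1) = ackermann(0, ackermann(1, 0))
          ackermann(1, 0) = ackermann(0, 1)
          ackermann(0, 1) = 2
            = ackermann(0, 2)
          ackermann(0, 2) = 3
            = ackermann(0, 3)
          ackermann(0, 3) = 4
            = ackermann(0, 4)
          ackermann(0, 4) = 5
            = ackermann(0, 5)
          ackermann(0, 5) = 6
            = ackermann(0, 6)
          ackermann(0, 6) = 7
            = ackermann(0, 7)
... (trace truncated)
Result: ackermann(1, 12) = 14

14


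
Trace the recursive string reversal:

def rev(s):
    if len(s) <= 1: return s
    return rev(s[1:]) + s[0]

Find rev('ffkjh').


rev('ffkjh') = rev('fkjh') + 'f'
rev('fkjh') = rev('kjh') + 'f'
rev('kjh') = rev('jh') + 'k'
rev('jh') = rev('h') + 'j'
rev('h') = 'h'  (base case)
Concatenating: 'h' + 'j' + 'k' + 'f' + 'f' = 'hjkff'

hjkff


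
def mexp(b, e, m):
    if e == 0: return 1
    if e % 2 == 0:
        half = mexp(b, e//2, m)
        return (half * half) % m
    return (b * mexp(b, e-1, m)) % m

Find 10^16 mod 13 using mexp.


mexp(10, 16, 13): e is even, compute mexp(10, 8, 13)
  mexp(10, 8, 13): e is even, compute mexp(10, 4, 13)
    mexp(10, 4, 13): e is even, compute mexp(10, 2, 13)
      mexp(10, 2, 13): e is even, compute mexp(10, 1, 13)
        mexp(10, 1, 13): e is odd, compute mexp(10, 0, 13)
          mexp(10, 0, 13) = 1
        (10 * 1) % 13 = 10
      half=10, (10*10) % 13 = 9
    half=9, (9*9) % 13 = 3
  half=3, (3*3) % 13 = 9
half=9, (9*9) % 13 = 3

3


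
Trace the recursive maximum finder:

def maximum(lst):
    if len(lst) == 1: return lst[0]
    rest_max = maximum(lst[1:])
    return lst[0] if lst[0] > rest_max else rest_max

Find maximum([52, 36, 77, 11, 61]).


maximum([52, 36, 77, 11, 61]): compare 52 with maximum([36, 77, 11, 61])
maximum([36, 77, 11, 61]): compare 36 with maximum([77, 11, 61])
maximum([77, 11, 61]): compare 77 with maximum([11, 61])
maximum([11, 61]): compare 11 with maximum([61])
maximum([61]) = 61  (base case)
Compare 11 with 61 -> 61
Compare 77 with 61 -> 77
Compare 36 with 77 -> 77
Compare 52 with 77 -> 77

77


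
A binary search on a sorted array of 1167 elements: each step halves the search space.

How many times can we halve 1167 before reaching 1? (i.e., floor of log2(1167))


1167 / 2 = 583
583 / 2 = 291
291 / 2 = 145
145 / 2 = 72
72 / 2 = 36
36 / 2 = 18
18 / 2 = 9
9 / 2 = 4
4 / 2 = 2
2 / 2 = 1
Reached 1 after 10 halvings

10


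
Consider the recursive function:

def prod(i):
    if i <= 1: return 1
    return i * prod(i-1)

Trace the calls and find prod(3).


prod(3)
= 3 * prod(2)
= 3 * 2 * prod(1)
= 3 * 2 * 1
= 6

6


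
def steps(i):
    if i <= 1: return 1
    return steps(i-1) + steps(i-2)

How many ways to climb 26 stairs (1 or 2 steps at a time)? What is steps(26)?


Building up from base cases:
steps(0) = 1
steps(1) = 1
steps(2) = steps(1) + steps(0) = 1 + 1 = 2
steps(3) = steps(2) + steps(1) = 2 + 1 = 3
steps(4) = steps(3) + steps(2) = 3 + 2 = 5
steps(5) = steps(4) + steps(3) = 5 + 3 = 8
steps(6) = steps(5) + steps(4) = 8 + 5 = 13
steps(7) = steps(6) + steps(5) = 13 + 8 = 21
steps(8) = steps(7) + steps(6) = 21 + 13 = 34
steps(9) = steps(8) + steps(7) = 34 + 21 = 55
steps(10) = steps(9) + steps(8) = 55 + 34 = 89
steps(11) = steps(10) + steps(9) = 89 + 55 = 144
steps(12) = steps(11) + steps(10) = 144 + 89 = 233
steps(13) = steps(12) + steps(11) = 233 + 144 = 377
steps(14) = steps(13) + steps(12) = 377 + 233 = 610
steps(15) = steps(14) + steps(13) = 610 + 377 = 987
steps(16) = steps(15) + steps(14) = 987 + 610 = 1597
steps(17) = steps(16) + steps(15) = 1597 + 987 = 2584
steps(18) = steps(17) + steps(16) = 2584 + 1597 = 4181
steps(19) = steps(18) + steps(17) = 4181 + 2584 = 6765
steps(20) = steps(19) + steps(18) = 6765 + 4181 = 10946
steps(21) = steps(20) + steps(19) = 10946 + 6765 = 17711
steps(22) = steps(21) + steps(20) = 17711 + 10946 = 28657
steps(23) = steps(22) + steps(21) = 28657 + 17711 = 46368
steps(24) = steps(23) + steps(22) = 46368 + 28657 = 75025
steps(25) = steps(24) + steps(23) = 75025 + 46368 = 121393
steps(26) = steps(25) + steps(24) = 121393 + 75025 = 196418

196418


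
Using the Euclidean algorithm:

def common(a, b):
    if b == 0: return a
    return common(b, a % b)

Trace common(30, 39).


common(30, 39) = common(39, 30)
common(39, 30) = common(30, 9)
common(30, 9) = common(9, 3)
common(9, 3) = common(3, 0)
common(3, 0) = 3  (base case)

3


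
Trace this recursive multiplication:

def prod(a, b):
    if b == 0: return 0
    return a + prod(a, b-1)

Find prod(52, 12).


prod(52, 12) = 52 + prod(52, 11)
prod(52, 11) = 52 + prod(52, 10)
prod(52, 10) = 52 + prod(52, 9)
prod(52, 9) = 52 + prod(52, 8)
prod(52, 8) = 52 + prod(52, 7)
prod(52, 7) = 52 + prod(52, 6)
prod(52, 6) = 52 + prod(52, 5)
prod(52, 5) = 52 + prod(52, 4)
prod(52, 4) = 52 + prod(52, 3)
prod(52, 3) = 52 + prod(52, 2)
prod(52, 2) = 52 + prod(52, 1)
prod(52, 1) = 52 + prod(52, 0)
prod(52, 0) = 0  (base case)
Total: 52 + 52 + 52 + 52 + 52 + 52 + 52 + 52 + 52 + 52 + 52 + 52 + 0 = 624

624


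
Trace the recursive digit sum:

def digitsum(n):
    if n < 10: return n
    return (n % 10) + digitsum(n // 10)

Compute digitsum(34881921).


digitsum(34881921) = 1 + digitsum(3488192)
digitsum(3488192) = 2 + digitsum(348819)
digitsum(348819) = 9 + digitsum(34881)
digitsum(34881) = 1 + digitsum(3488)
digitsum(3488) = 8 + digitsum(348)
digitsum(348) = 8 + digitsum(34)
digitsum(34) = 4 + digitsum(3)
digitsum(3) = 3  (base case)
Total: 1 + 2 + 9 + 1 + 8 + 8 + 4 + 3 = 36

36


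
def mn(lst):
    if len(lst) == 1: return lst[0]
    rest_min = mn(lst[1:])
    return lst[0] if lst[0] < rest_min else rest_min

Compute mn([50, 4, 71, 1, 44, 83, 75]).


mn([50, 4, 71, 1, 44, 83, 75]): compare 50 with mn([4, 71, 1, 44, 83, 75])
mn([4, 71, 1, 44, 83, 75]): compare 4 with mn([71, 1, 44, 83, 75])
mn([71, 1, 44, 83, 75]): compare 71 with mn([1, 44, 83, 75])
mn([1, 44, 83, 75]): compare 1 with mn([44, 83, 75])
mn([44, 83, 75]): compare 44 with mn([83, 75])
mn([83, 75]): compare 83 with mn([75])
mn([75]) = 75  (base case)
Compare 83 with 75 -> 75
Compare 44 with 75 -> 44
Compare 1 with 44 -> 1
Compare 71 with 1 -> 1
Compare 4 with 1 -> 1
Compare 50 with 1 -> 1

1


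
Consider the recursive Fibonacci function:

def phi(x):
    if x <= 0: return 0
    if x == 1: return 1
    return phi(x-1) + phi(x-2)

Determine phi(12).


Computing phi(12) bottom-up:
phi(0) = 0
phi(1) = 1
phi(2) = phi(1) + phi(0) = 1 + 0 = 1
phi(3) = phi(2) + phi(1) = 1 + 1 = 2
phi(4) = phi(3) + phi(2) = 2 + 1 = 3
phi(5) = phi(4) + phi(3) = 3 + 2 = 5
phi(6) = phi(5) + phi(4) = 5 + 3 = 8
phi(7) = phi(6) + phi(5) = 8 + 5 = 13
phi(8) = phi(7) + phi(6) = 13 + 8 = 21
phi(9) = phi(8) + phi(7) = 21 + 13 = 34
phi(10) = phi(9) + phi(8) = 34 + 21 = 55
phi(11) = phi(10) + phi(9) = 55 + 34 = 89
phi(12) = phi(11) + phi(10) = 89 + 55 = 144

144


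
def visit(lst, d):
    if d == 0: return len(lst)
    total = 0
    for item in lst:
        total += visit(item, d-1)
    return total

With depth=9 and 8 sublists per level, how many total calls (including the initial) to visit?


At depth 0 (root): 1 call
At depth 1: each of 1 parents calls visit on 8 children = 8 calls
At depth 2: each of 8 parents calls visit on 8 children = 64 calls
At depth 3: each of 64 parents calls visit on 8 children = 512 calls
At depth 4: each of 512 parents calls visit on 8 children = 4096 calls
At depth 5: each of 4096 parents calls visit on 8 children = 32768 calls
At depth 6: each of 32768 parents calls visit on 8 children = 262144 calls
At depth 7: each of 262144 parents calls visit on 8 children = 2097152 calls
At depth 8: each of 2097152 parents calls visit on 8 children = 16777216 calls
At depth 9: each of 16777216 parents calls visit on 8 children = 134217728 calls
Total: 1 + 8 + 64 + 512 + 4096 + 32768 + 262144 + 2097152 + 16777216 + 134217728 = 153391689

153391689


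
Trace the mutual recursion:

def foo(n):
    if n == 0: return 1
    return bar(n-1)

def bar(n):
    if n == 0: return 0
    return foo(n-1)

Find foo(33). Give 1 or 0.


foo(33) = bar(32)
bar(32) = foo(31)
foo(31) = bar(30)
bar(30) = foo(29)
foo(29) = bar(28)
bar(28) = foo(27)
foo(27) = bar(26)
bar(26) = foo(25)
foo(25) = bar(24)
bar(24) = foo(23)
foo(23) = bar(22)
bar(22) = foo(21)
foo(21) = bar(20)
bar(20) = foo(19)
foo(19) = bar(18)
bar(18) = foo(17)
foo(17) = bar(16)
bar(16) = foo(15)
foo(15) = bar(14)
bar(14) = foo(13)
foo(13) = bar(12)
bar(12) = foo(11)
foo(11) = bar(10)
bar(10) = foo(9)
foo(9) = bar(8)
bar(8) = foo(7)
foo(7) = bar(6)
bar(6) = foo(5)
foo(5) = bar(4)
bar(4) = foo(3)
foo(3) = bar(2)
bar(2) = foo(1)
foo(1) = bar(0)
bar(0) = 0  (base case)
Result: 0

0


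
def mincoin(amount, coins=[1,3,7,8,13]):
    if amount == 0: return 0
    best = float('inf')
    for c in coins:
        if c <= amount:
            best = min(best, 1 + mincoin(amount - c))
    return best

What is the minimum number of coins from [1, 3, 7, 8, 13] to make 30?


Building up with DP:
mincoin(0) = 0
mincoin(1) = min(1+mincoin(0)=1+0=1) = 1
mincoin(2) = min(1+mincoin(1)=1+1=2) = 2
mincoin(3) = min(1+mincoin(2)=1+2=3, 1+mincoin(0)=1+0=1) = 1
mincoin(4) = min(1+mincoin(3)=1+1=2, 1+mincoin(1)=1+1=2) = 2
mincoin(5) = min(1+mincoin(4)=1+2=3, 1+mincoin(2)=1+2=3) = 3
mincoin(6) = min(1+mincoin(5)=1+3=4, 1+mincoin(3)=1+1=2) = 2
mincoin(7) = min(1+mincoin(6)=1+2=3, 1+mincoin(4)=1+2=3, 1+mincoin(0)=1+0=1) = 1
mincoin(8) = min(1+mincoin(7)=1+1=2, 1+mincoin(5)=1+3=4, 1+mincoin(1)=1+1=2, 1+mincoin(0)=1+0=1) = 1
mincoin(9) = min(1+mincoin(8)=1+1=2, 1+mincoin(6)=1+2=3, 1+mincoin(2)=1+2=3, 1+mincoin(1)=1+1=2) = 2
mincoin(10) = min(1+mincoin(9)=1+2=3, 1+mincoin(7)=1+1=2, 1+mincoin(3)=1+1=2, 1+mincoin(2)=1+2=3) = 2
mincoin(11) = min(1+mincoin(10)=1+2=3, 1+mincoin(8)=1+1=2, 1+mincoin(4)=1+2=3, 1+mincoin(3)=1+1=2) = 2
mincoin(12) = min(1+mincoin(11)=1+2=3, 1+mincoin(9)=1+2=3, 1+mincoin(5)=1+3=4, 1+mincoin(4)=1+2=3) = 3
mincoin(13) = min(1+mincoin(12)=1+3=4, 1+mincoin(10)=1+2=3, 1+mincoin(6)=1+2=3, 1+mincoin(5)=1+3=4, 1+mincoin(0)=1+0=1) = 1
mincoin(14) = min(1+mincoin(13)=1+1=2, 1+mincoin(11)=1+2=3, 1+mincoin(7)=1+1=2, 1+mincoin(6)=1+2=3, 1+mincoin(1)=1+1=2) = 2
mincoin(15) = min(1+mincoin(14)=1+2=3, 1+mincoin(12)=1+3=4, 1+mincoin(8)=1+1=2, 1+mincoin(7)=1+1=2, 1+mincoin(2)=1+2=3) = 2
mincoin(16) = min(1+mincoin(15)=1+2=3, 1+mincoin(13)=1+1=2, 1+mincoin(9)=1+2=3, 1+mincoin(8)=1+1=2, 1+mincoin(3)=1+1=2) = 2
mincoin(17) = min(1+mincoin(16)=1+2=3, 1+mincoin(14)=1+2=3, 1+mincoin(10)=1+2=3, 1+mincoin(9)=1+2=3, 1+mincoin(4)=1+2=3) = 3
mincoin(18) = min(1+mincoin(17)=1+3=4, 1+mincoin(15)=1+2=3, 1+mincoin(11)=1+2=3, 1+mincoin(10)=1+2=3, 1+mincoin(5)=1+3=4) = 3
mincoin(19) = min(1+mincoin(18)=1+3=4, 1+mincoin(16)=1+2=3, 1+mincoin(12)=1+3=4, 1+mincoin(11)=1+2=3, 1+mincoin(6)=1+2=3) = 3
mincoin(20) = min(1+mincoin(19)=1+3=4, 1+mincoin(17)=1+3=4, 1+mincoin(13)=1+1=2, 1+mincoin(12)=1+3=4, 1+mincoin(7)=1+1=2) = 2
mincoin(21) = min(1+mincoin(20)=1+2=3, 1+mincoin(18)=1+3=4, 1+mincoin(14)=1+2=3, 1+mincoin(13)=1+1=2, 1+mincoin(8)=1+1=2) = 2
mincoin(22) = min(1+mincoin(21)=1+2=3, 1+mincoin(19)=1+3=4, 1+mincoin(15)=1+2=3, 1+mincoin(14)=1+2=3, 1+mincoin(9)=1+2=3) = 3
mincoin(23) = min(1+mincoin(22)=1+3=4, 1+mincoin(20)=1+2=3, 1+mincoin(16)=1+2=3, 1+mincoin(15)=1+2=3, 1+mincoin(10)=1+2=3) = 3
mincoin(24) = min(1+mincoin(23)=1+3=4, 1+mincoin(21)=1+2=3, 1+mincoin(17)=1+3=4, 1+mincoin(16)=1+2=3, 1+mincoin(11)=1+2=3) = 3
mincoin(25) = min(1+mincoin(24)=1+3=4, 1+mincoin(22)=1+3=4, 1+mincoin(18)=1+3=4, 1+mincoin(17)=1+3=4, 1+mincoin(12)=1+3=4) = 4
mincoin(26) = min(1+mincoin(25)=1+4=5, 1+mincoin(23)=1+3=4, 1+mincoin(19)=1+3=4, 1+mincoin(18)=1+3=4, 1+mincoin(13)=1+1=2) = 2
mincoin(27) = min(1+mincoin(26)=1+2=3, 1+mincoin(24)=1+3=4, 1+mincoin(20)=1+2=3, 1+mincoin(19)=1+3=4, 1+mincoin(14)=1+2=3) = 3
mincoin(28) = min(1+mincoin(27)=1+3=4, 1+mincoin(25)=1+4=5, 1+mincoin(21)=1+2=3, 1+mincoin(20)=1+2=3, 1+mincoin(15)=1+2=3) = 3
mincoin(29) = min(1+mincoin(28)=1+3=4, 1+mincoin(26)=1+2=3, 1+mincoin(22)=1+3=4, 1+mincoin(21)=1+2=3, 1+mincoin(16)=1+2=3) = 3
mincoin(30) = min(1+mincoin(29)=1+3=4, 1+mincoin(27)=1+3=4, 1+mincoin(23)=1+3=4, 1+mincoin(22)=1+3=4, 1+mincoin(17)=1+3=4) = 4

4


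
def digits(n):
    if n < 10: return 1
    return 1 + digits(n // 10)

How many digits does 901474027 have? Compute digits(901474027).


digits(901474027) = 1 + digits(90147402)
digits(90147402) = 1 + digits(9014740)
digits(9014740) = 1 + digits(901474)
digits(901474) = 1 + digits(90147)
digits(90147) = 1 + digits(9014)
digits(9014) = 1 + digits(901)
digits(901) = 1 + digits(90)
digits(90) = 1 + digits(9)
digits(9) = 1  (base case: 9 < 10)
Unwinding: 1 + 1 + 1 + 1 + 1 + 1 + 1 + 1 + 1 = 9

9


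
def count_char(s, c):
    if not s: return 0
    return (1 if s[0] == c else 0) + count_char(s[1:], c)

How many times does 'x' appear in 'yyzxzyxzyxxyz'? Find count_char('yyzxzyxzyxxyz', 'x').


s[0]='y' != 'x' -> 0
s[0]='y' != 'x' -> 0
s[0]='z' != 'x' -> 0
s[0]='x' == 'x' -> 1
s[0]='z' != 'x' -> 0
s[0]='y' != 'x' -> 0
s[0]='x' == 'x' -> 1
s[0]='z' != 'x' -> 0
s[0]='y' != 'x' -> 0
s[0]='x' == 'x' -> 1
s[0]='x' == 'x' -> 1
s[0]='y' != 'x' -> 0
s[0]='z' != 'x' -> 0
Sum: 0 + 0 + 0 + 1 + 0 + 0 + 1 + 0 + 0 + 1 + 1 + 0 + 0 = 4

4


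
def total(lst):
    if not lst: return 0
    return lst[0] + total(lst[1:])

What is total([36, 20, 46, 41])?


total([36, 20, 46, 41]) = 36 + total([20, 46, 41])
total([20, 46, 41]) = 20 + total([46, 41])
total([46, 41]) = 46 + total([41])
total([41]) = 41 + total([])
total([]) = 0  (base case)
Total: 36 + 20 + 46 + 41 + 0 = 143

143


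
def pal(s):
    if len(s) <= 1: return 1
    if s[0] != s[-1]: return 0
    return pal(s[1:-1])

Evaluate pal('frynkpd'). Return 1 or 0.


pal('frynkpd'): s[0]='f' != s[-1]='d' -> return 0
Result: 0 (not a palindrome)

0


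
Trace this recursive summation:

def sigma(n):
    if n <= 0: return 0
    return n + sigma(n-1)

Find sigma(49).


sigma(49)
= 49 + 48 + 47 + 46 + 45 + 44 + 43 + 42 + 41 + 40 + 39 + 38 + 37 + 36 + 35 + 34 + 33 + 32 + 31 + 30 + 29 + 28 + 27 + 26 + 25 + 24 + 23 + 22 + 21 + 20 + 19 + 18 + 17 + 16 + 15 + 14 + 13 + 12 + 11 + 10 + 9 + 8 + 7 + 6 + 5 + 4 + 3 + 2 + 1 + sigma(0)
= 49 + 48 + 47 + 46 + 45 + 44 + 43 + 42 + 41 + 40 + 39 + 38 + 37 + 36 + 35 + 34 + 33 + 32 + 31 + 30 + 29 + 28 + 27 + 26 + 25 + 24 + 23 + 22 + 21 + 20 + 19 + 18 + 17 + 16 + 15 + 14 + 13 + 12 + 11 + 10 + 9 + 8 + 7 + 6 + 5 + 4 + 3 + 2 + 1 + 0
= 1225

1225


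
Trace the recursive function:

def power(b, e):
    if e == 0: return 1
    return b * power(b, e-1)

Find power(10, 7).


power(10, 7)
= 10 * power(10, 6)
= 10 * 10 * power(10, 5)
= 10 * 10 * 10 * power(10, 4)
= 10 * 10 * 10 * 10 * power(10, 3)
= 10 * 10 * 10 * 10 * 10 * power(10, 2)
= 10 * 10 * 10 * 10 * 10 * 10 * power(10, 1)
= 10 * 10 * 10 * 10 * 10 * 10 * 10 * power(10, 0)
= 10 * 10 * 10 * 10 * 10 * 10 * 10 * 1
= 10000000

10000000


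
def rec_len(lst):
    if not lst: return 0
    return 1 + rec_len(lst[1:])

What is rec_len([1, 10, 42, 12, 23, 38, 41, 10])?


rec_len([1, 10, 42, 12, 23, 38, 41, 10]) = 1 + rec_len([10, 42, 12, 23, 38, 41, 10])
rec_len([10, 42, 12, 23, 38, 41, 10]) = 1 + rec_len([42, 12, 23, 38, 41, 10])
rec_len([42, 12, 23, 38, 41, 10]) = 1 + rec_len([12, 23, 38, 41, 10])
rec_len([12, 23, 38, 41, 10]) = 1 + rec_len([23, 38, 41, 10])
rec_len([23, 38, 41, 10]) = 1 + rec_len([38, 41, 10])
rec_len([38, 41, 10]) = 1 + rec_len([41, 10])
rec_len([41, 10]) = 1 + rec_len([10])
rec_len([10]) = 1 + rec_len([])
rec_len([]) = 0  (base case)
Unwinding: 1 + 1 + 1 + 1 + 1 + 1 + 1 + 1 + 0 = 8

8


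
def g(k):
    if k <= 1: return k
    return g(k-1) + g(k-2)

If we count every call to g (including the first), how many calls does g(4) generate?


Let C(n) = total calls for g(n)
C(0) = 1, C(1) = 1
C(2) = 1 + C(1) + C(0) = 1 + 1 + 1 = 3
C(3) = 1 + C(2) + C(1) = 1 + 3 + 1 = 5
C(4) = 1 + C(3) + C(2) = 1 + 5 + 3 = 9

9


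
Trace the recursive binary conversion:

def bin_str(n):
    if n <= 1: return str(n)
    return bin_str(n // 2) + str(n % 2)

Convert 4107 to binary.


bin_str(4107) = bin_str(2053) + '1'
bin_str(2053) = bin_str(1026) + '1'
bin_str(1026) = bin_str(513) + '0'
bin_str(513) = bin_str(256) + '1'
bin_str(256) = bin_str(128) + '0'
bin_str(128) = bin_str(64) + '0'
bin_str(64) = bin_str(32) + '0'
bin_str(32) = bin_str(16) + '0'
bin_str(16) = bin_str(8) + '0'
bin_str(8) = bin_str(4) + '0'
bin_str(4) = bin_str(2) + '0'
bin_str(2) = bin_str(1) + '0'
bin_str(1) = '1'  (base case)
Concatenating: '1' + '0' + '0' + '0' + '0' + '0' + '0' + '0' + '0' + '1' + '0' + '1' + '1' = '1000000001011'

1000000001011


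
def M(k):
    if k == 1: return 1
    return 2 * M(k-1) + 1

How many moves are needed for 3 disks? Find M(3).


M(3) = 2 * M(2) + 1
M(2) = 2 * M(1) + 1
M(1) = 1  (base case)
M(2) = 2 * 1 + 1 = 3
M(3) = 2 * 3 + 1 = 7

7


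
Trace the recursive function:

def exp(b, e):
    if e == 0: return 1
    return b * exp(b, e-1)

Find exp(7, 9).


exp(7, 9)
= 7 * exp(7, 8)
= 7 * 7 * exp(7, 7)
= 7 * 7 * 7 * exp(7, 6)
= 7 * 7 * 7 * 7 * exp(7, 5)
= 7 * 7 * 7 * 7 * 7 * exp(7, 4)
= 7 * 7 * 7 * 7 * 7 * 7 * exp(7, 3)
= 7 * 7 * 7 * 7 * 7 * 7 * 7 * exp(7, 2)
= 7 * 7 * 7 * 7 * 7 * 7 * 7 * 7 * exp(7, 1)
= 7 * 7 * 7 * 7 * 7 * 7 * 7 * 7 * 7 * exp(7, 0)
= 7 * 7 * 7 * 7 * 7 * 7 * 7 * 7 * 7 * 1
= 40353607

40353607


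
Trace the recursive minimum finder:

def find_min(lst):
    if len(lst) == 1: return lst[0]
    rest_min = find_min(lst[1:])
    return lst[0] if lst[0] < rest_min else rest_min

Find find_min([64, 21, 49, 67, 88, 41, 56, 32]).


find_min([64, 21, 49, 67, 88, 41, 56, 32]): compare 64 with find_min([21, 49, 67, 88, 41, 56, 32])
find_min([21, 49, 67, 88, 41, 56, 32]): compare 21 with find_min([49, 67, 88, 41, 56, 32])
find_min([49, 67, 88, 41, 56, 32]): compare 49 with find_min([67, 88, 41, 56, 32])
find_min([67, 88, 41, 56, 32]): compare 67 with find_min([88, 41, 56, 32])
find_min([88, 41, 56, 32]): compare 88 with find_min([41, 56, 32])
find_min([41, 56, 32]): compare 41 with find_min([56, 32])
find_min([56, 32]): compare 56 with find_min([32])
find_min([32]) = 32  (base case)
Compare 56 with 32 -> 32
Compare 41 with 32 -> 32
Compare 88 with 32 -> 32
Compare 67 with 32 -> 32
Compare 49 with 32 -> 32
Compare 21 with 32 -> 21
Compare 64 with 21 -> 21

21


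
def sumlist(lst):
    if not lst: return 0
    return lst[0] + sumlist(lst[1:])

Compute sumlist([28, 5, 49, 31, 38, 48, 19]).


sumlist([28, 5, 49, 31, 38, 48, 19]) = 28 + sumlist([5, 49, 31, 38, 48, 19])
sumlist([5, 49, 31, 38, 48, 19]) = 5 + sumlist([49, 31, 38, 48, 19])
sumlist([49, 31, 38, 48, 19]) = 49 + sumlist([31, 38, 48, 19])
sumlist([31, 38, 48, 19]) = 31 + sumlist([38, 48, 19])
sumlist([38, 48, 19]) = 38 + sumlist([48, 19])
sumlist([48, 19]) = 48 + sumlist([19])
sumlist([19]) = 19 + sumlist([])
sumlist([]) = 0  (base case)
Total: 28 + 5 + 49 + 31 + 38 + 48 + 19 + 0 = 218

218


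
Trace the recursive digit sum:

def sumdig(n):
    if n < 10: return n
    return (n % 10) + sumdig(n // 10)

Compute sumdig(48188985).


sumdig(48188985) = 5 + sumdig(4818898)
sumdig(4818898) = 8 + sumdig(481889)
sumdig(481889) = 9 + sumdig(48188)
sumdig(48188) = 8 + sumdig(4818)
sumdig(4818) = 8 + sumdig(481)
sumdig(481) = 1 + sumdig(48)
sumdig(48) = 8 + sumdig(4)
sumdig(4) = 4  (base case)
Total: 5 + 8 + 9 + 8 + 8 + 1 + 8 + 4 = 51

51


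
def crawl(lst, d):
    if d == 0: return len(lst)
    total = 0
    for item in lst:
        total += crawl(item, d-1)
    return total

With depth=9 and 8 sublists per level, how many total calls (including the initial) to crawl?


At depth 0 (root): 1 call
At depth 1: each of 1 parents calls crawl on 8 children = 8 calls
At depth 2: each of 8 parents calls crawl on 8 children = 64 calls
At depth 3: each of 64 parents calls crawl on 8 children = 512 calls
At depth 4: each of 512 parents calls crawl on 8 children = 4096 calls
At depth 5: each of 4096 parents calls crawl on 8 children = 32768 calls
At depth 6: each of 32768 parents calls crawl on 8 children = 262144 calls
At depth 7: each of 262144 parents calls crawl on 8 children = 2097152 calls
At depth 8: each of 2097152 parents calls crawl on 8 children = 16777216 calls
At depth 9: each of 16777216 parents calls crawl on 8 children = 134217728 calls
Total: 1 + 8 + 64 + 512 + 4096 + 32768 + 262144 + 2097152 + 16777216 + 134217728 = 153391689

153391689


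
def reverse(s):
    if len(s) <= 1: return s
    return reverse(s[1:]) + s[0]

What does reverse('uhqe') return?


reverse('uhqe') = reverse('hqe') + 'u'
reverse('hqe') = reverse('qe') + 'h'
reverse('qe') = reverse('e') + 'q'
reverse('e') = 'e'  (base case)
Concatenating: 'e' + 'q' + 'h' + 'u' = 'eqhu'

eqhu


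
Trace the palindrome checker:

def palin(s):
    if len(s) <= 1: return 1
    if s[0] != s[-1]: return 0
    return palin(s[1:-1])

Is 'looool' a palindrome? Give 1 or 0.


palin('looool'): s[0]='l' == s[-1]='l' -> check palin('oooo')
palin('oooo'): s[0]='o' == s[-1]='o' -> check palin('oo')
palin('oo'): s[0]='o' == s[-1]='o' -> check palin('')
palin(''): len <= 1 -> return 1  (base case)
Result: 1 (palindrome)

1


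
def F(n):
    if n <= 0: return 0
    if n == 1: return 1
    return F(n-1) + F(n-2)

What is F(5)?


Computing F(5) bottom-up:
F(0) = 0
F(1) = 1
F(2) = F(1) + F(0) = 1 + 0 = 1
F(3) = F(2) + F(1) = 1 + 1 = 2
F(4) = F(3) + F(2) = 2 + 1 = 3
F(5) = F(4) + F(3) = 3 + 2 = 5

5


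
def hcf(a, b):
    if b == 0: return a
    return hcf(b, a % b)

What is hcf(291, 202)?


hcf(291, 202) = hcf(202, 89)
hcf(202, 89) = hcf(89, 24)
hcf(89, 24) = hcf(24, 17)
hcf(24, 17) = hcf(17, 7)
hcf(17, 7) = hcf(7, 3)
hcf(7, 3) = hcf(3, 1)
hcf(3, 1) = hcf(1, 0)
hcf(1, 0) = 1  (base case)

1


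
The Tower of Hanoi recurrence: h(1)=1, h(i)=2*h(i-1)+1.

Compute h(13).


h(13) = 2 * h(12) + 1
h(12) = 2 * h(11) + 1
h(11) = 2 * h(10) + 1
h(10) = 2 * h(9) + 1
h(9) = 2 * h(8) + 1
h(8) = 2 * h(7) + 1
h(7) = 2 * h(6) + 1
h(6) = 2 * h(5) + 1
h(5) = 2 * h(4) + 1
h(4) = 2 * h(3) + 1
h(3) = 2 * h(2) + 1
h(2) = 2 * h(1) + 1
h(1) = 1  (base case)
h(2) = 2 * 1 + 1 = 3
h(3) = 2 * 3 + 1 = 7
h(4) = 2 * 7 + 1 = 15
h(5) = 2 * 15 + 1 = 31
h(6) = 2 * 31 + 1 = 63
h(7) = 2 * 63 + 1 = 127
h(8) = 2 * 127 + 1 = 255
h(9) = 2 * 255 + 1 = 511
h(10) = 2 * 511 + 1 = 1023
h(11) = 2 * 1023 + 1 = 2047
h(12) = 2 * 2047 + 1 = 4095
h(13) = 2 * 4095 + 1 = 8191

8191


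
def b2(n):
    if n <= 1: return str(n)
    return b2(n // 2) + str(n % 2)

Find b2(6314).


b2(6314) = b2(3157) + '0'
b2(3157) = b2(1578) + '1'
b2(1578) = b2(789) + '0'
b2(789) = b2(394) + '1'
b2(394) = b2(197) + '0'
b2(197) = b2(98) + '1'
b2(98) = b2(49) + '0'
b2(49) = b2(24) + '1'
b2(24) = b2(12) + '0'
b2(12) = b2(6) + '0'
b2(6) = b2(3) + '0'
b2(3) = b2(1) + '1'
b2(1) = '1'  (base case)
Concatenating: '1' + '1' + '0' + '0' + '0' + '1' + '0' + '1' + '0' + '1' + '0' + '1' + '0' = '1100010101010'

1100010101010


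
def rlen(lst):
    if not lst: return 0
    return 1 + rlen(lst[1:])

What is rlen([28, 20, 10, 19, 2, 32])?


rlen([28, 20, 10, 19, 2, 32]) = 1 + rlen([20, 10, 19, 2, 32])
rlen([20, 10, 19, 2, 32]) = 1 + rlen([10, 19, 2, 32])
rlen([10, 19, 2, 32]) = 1 + rlen([19, 2, 32])
rlen([19, 2, 32]) = 1 + rlen([2, 32])
rlen([2, 32]) = 1 + rlen([32])
rlen([32]) = 1 + rlen([])
rlen([]) = 0  (base case)
Unwinding: 1 + 1 + 1 + 1 + 1 + 1 + 0 = 6

6


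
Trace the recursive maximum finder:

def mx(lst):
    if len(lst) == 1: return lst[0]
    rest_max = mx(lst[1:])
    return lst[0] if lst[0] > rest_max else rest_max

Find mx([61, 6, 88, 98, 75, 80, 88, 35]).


mx([61, 6, 88, 98, 75, 80, 88, 35]): compare 61 with mx([6, 88, 98, 75, 80, 88, 35])
mx([6, 88, 98, 75, 80, 88, 35]): compare 6 with mx([88, 98, 75, 80, 88, 35])
mx([88, 98, 75, 80, 88, 35]): compare 88 with mx([98, 75, 80, 88, 35])
mx([98, 75, 80, 88, 35]): compare 98 with mx([75, 80, 88, 35])
mx([75, 80, 88, 35]): compare 75 with mx([80, 88, 35])
mx([80, 88, 35]): compare 80 with mx([88, 35])
mx([88, 35]): compare 88 with mx([35])
mx([35]) = 35  (base case)
Compare 88 with 35 -> 88
Compare 80 with 88 -> 88
Compare 75 with 88 -> 88
Compare 98 with 88 -> 98
Compare 88 with 98 -> 98
Compare 6 with 98 -> 98
Compare 61 with 98 -> 98

98


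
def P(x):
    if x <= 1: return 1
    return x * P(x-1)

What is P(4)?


P(4)
= 4 * P(3)
= 4 * 3 * P(2)
= 4 * 3 * 2 * P(1)
= 4 * 3 * 2 * 1
= 24

24


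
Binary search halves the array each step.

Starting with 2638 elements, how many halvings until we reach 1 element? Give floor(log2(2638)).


2638 / 2 = 1319
1319 / 2 = 659
659 / 2 = 329
329 / 2 = 164
164 / 2 = 82
82 / 2 = 41
41 / 2 = 20
20 / 2 = 10
10 / 2 = 5
5 / 2 = 2
2 / 2 = 1
Reached 1 after 11 halvings

11


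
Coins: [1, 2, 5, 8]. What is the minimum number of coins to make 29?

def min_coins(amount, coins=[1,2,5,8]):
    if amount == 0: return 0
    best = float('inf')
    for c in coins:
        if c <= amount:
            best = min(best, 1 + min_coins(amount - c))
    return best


Building up with DP:
min_coins(0) = 0
min_coins(1) = min(1+min_coins(0)=1+0=1) = 1
min_coins(2) = min(1+min_coins(1)=1+1=2, 1+min_coins(0)=1+0=1) = 1
min_coins(3) = min(1+min_coins(2)=1+1=2, 1+min_coins(1)=1+1=2) = 2
min_coins(4) = min(1+min_coins(3)=1+2=3, 1+min_coins(2)=1+1=2) = 2
min_coins(5) = min(1+min_coins(4)=1+2=3, 1+min_coins(3)=1+2=3, 1+min_coins(0)=1+0=1) = 1
min_coins(6) = min(1+min_coins(5)=1+1=2, 1+min_coins(4)=1+2=3, 1+min_coins(1)=1+1=2) = 2
min_coins(7) = min(1+min_coins(6)=1+2=3, 1+min_coins(5)=1+1=2, 1+min_coins(2)=1+1=2) = 2
min_coins(8) = min(1+min_coins(7)=1+2=3, 1+min_coins(6)=1+2=3, 1+min_coins(3)=1+2=3, 1+min_coins(0)=1+0=1) = 1
min_coins(9) = min(1+min_coins(8)=1+1=2, 1+min_coins(7)=1+2=3, 1+min_coins(4)=1+2=3, 1+min_coins(1)=1+1=2) = 2
min_coins(10) = min(1+min_coins(9)=1+2=3, 1+min_coins(8)=1+1=2, 1+min_coins(5)=1+1=2, 1+min_coins(2)=1+1=2) = 2
min_coins(11) = min(1+min_coins(10)=1+2=3, 1+min_coins(9)=1+2=3, 1+min_coins(6)=1+2=3, 1+min_coins(3)=1+2=3) = 3
min_coins(12) = min(1+min_coins(11)=1+3=4, 1+min_coins(10)=1+2=3, 1+min_coins(7)=1+2=3, 1+min_coins(4)=1+2=3) = 3
min_coins(13) = min(1+min_coins(12)=1+3=4, 1+min_coins(11)=1+3=4, 1+min_coins(8)=1+1=2, 1+min_coins(5)=1+1=2) = 2
min_coins(14) = min(1+min_coins(13)=1+2=3, 1+min_coins(12)=1+3=4, 1+min_coins(9)=1+2=3, 1+min_coins(6)=1+2=3) = 3
min_coins(15) = min(1+min_coins(14)=1+3=4, 1+min_coins(13)=1+2=3, 1+min_coins(10)=1+2=3, 1+min_coins(7)=1+2=3) = 3
min_coins(16) = min(1+min_coins(15)=1+3=4, 1+min_coins(14)=1+3=4, 1+min_coins(11)=1+3=4, 1+min_coins(8)=1+1=2) = 2
min_coins(17) = min(1+min_coins(16)=1+2=3, 1+min_coins(15)=1+3=4, 1+min_coins(12)=1+3=4, 1+min_coins(9)=1+2=3) = 3
min_coins(18) = min(1+min_coins(17)=1+3=4, 1+min_coins(16)=1+2=3, 1+min_coins(13)=1+2=3, 1+min_coins(10)=1+2=3) = 3
min_coins(19) = min(1+min_coins(18)=1+3=4, 1+min_coins(17)=1+3=4, 1+min_coins(14)=1+3=4, 1+min_coins(11)=1+3=4) = 4
min_coins(20) = min(1+min_coins(19)=1+4=5, 1+min_coins(18)=1+3=4, 1+min_coins(15)=1+3=4, 1+min_coins(12)=1+3=4) = 4
min_coins(21) = min(1+min_coins(20)=1+4=5, 1+min_coins(19)=1+4=5, 1+min_coins(16)=1+2=3, 1+min_coins(13)=1+2=3) = 3
min_coins(22) = min(1+min_coins(21)=1+3=4, 1+min_coins(20)=1+4=5, 1+min_coins(17)=1+3=4, 1+min_coins(14)=1+3=4) = 4
min_coins(23) = min(1+min_coins(22)=1+4=5, 1+min_coins(21)=1+3=4, 1+min_coins(18)=1+3=4, 1+min_coins(15)=1+3=4) = 4
min_coins(24) = min(1+min_coins(23)=1+4=5, 1+min_coins(22)=1+4=5, 1+min_coins(19)=1+4=5, 1+min_coins(16)=1+2=3) = 3
min_coins(25) = min(1+min_coins(24)=1+3=4, 1+min_coins(23)=1+4=5, 1+min_coins(20)=1+4=5, 1+min_coins(17)=1+3=4) = 4
min_coins(26) = min(1+min_coins(25)=1+4=5, 1+min_coins(24)=1+3=4, 1+min_coins(21)=1+3=4, 1+min_coins(18)=1+3=4) = 4
min_coins(27) = min(1+min_coins(26)=1+4=5, 1+min_coins(25)=1+4=5, 1+min_coins(22)=1+4=5, 1+min_coins(19)=1+4=5) = 5
min_coins(28) = min(1+min_coins(27)=1+5=6, 1+min_coins(26)=1+4=5, 1+min_coins(23)=1+4=5, 1+min_coins(20)=1+4=5) = 5
min_coins(29) = min(1+min_coins(28)=1+5=6, 1+min_coins(27)=1+5=6, 1+min_coins(24)=1+3=4, 1+min_coins(21)=1+3=4) = 4

4


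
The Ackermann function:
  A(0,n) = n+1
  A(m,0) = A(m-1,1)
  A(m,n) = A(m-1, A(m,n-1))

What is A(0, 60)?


A(0, 60) = 61
Result: A(0, 60) = 61

61


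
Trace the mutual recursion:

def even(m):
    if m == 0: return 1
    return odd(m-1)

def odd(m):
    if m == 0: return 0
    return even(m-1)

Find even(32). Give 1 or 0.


even(32) = odd(31)
odd(31) = even(30)
even(30) = odd(29)
odd(29) = even(28)
even(28) = odd(27)
odd(27) = even(26)
even(26) = odd(25)
odd(25) = even(24)
even(24) = odd(23)
odd(23) = even(22)
even(22) = odd(21)
odd(21) = even(20)
even(20) = odd(19)
odd(19) = even(18)
even(18) = odd(17)
odd(17) = even(16)
even(16) = odd(15)
odd(15) = even(14)
even(14) = odd(13)
odd(13) = even(12)
even(12) = odd(11)
odd(11) = even(10)
even(10) = odd(9)
odd(9) = even(8)
even(8) = odd(7)
odd(7) = even(6)
even(6) = odd(5)
odd(5) = even(4)
even(4) = odd(3)
odd(3) = even(2)
even(2) = odd(1)
odd(1) = even(0)
even(0) = 1  (base case)
Result: 1

1


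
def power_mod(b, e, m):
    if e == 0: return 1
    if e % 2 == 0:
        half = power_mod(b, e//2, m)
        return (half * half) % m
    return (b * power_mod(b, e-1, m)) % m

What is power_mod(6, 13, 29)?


power_mod(6, 13, 29): e is odd, compute power_mod(6, 12, 29)
  power_mod(6, 12, 29): e is even, compute power_mod(6, 6, 29)
    power_mod(6, 6, 29): e is even, compute power_mod(6, 3, 29)
      power_mod(6, 3, 29): e is odd, compute power_mod(6, 2, 29)
        power_mod(6, 2, 29): e is even, compute power_mod(6, 1, 29)
          power_mod(6, 1, 29): e is odd, compute power_mod(6, 0, 29)
          power_mod(6, 0, 29) = 1
          (6 * 1) % 29 = 6
        half=6, (6*6) % 29 = 7
      (6 * 7) % 29 = 13
    half=13, (13*13) % 29 = 24
  half=24, (24*24) % 29 = 25
(6 * 25) % 29 = 5

5


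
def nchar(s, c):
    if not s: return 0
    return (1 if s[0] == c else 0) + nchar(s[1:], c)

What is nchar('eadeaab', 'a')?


s[0]='e' != 'a' -> 0
s[0]='a' == 'a' -> 1
s[0]='d' != 'a' -> 0
s[0]='e' != 'a' -> 0
s[0]='a' == 'a' -> 1
s[0]='a' == 'a' -> 1
s[0]='b' != 'a' -> 0
Sum: 0 + 1 + 0 + 0 + 1 + 1 + 0 = 3

3


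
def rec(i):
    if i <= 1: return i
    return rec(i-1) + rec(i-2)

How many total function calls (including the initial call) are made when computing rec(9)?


Let C(n) = total calls for rec(n)
C(0) = 1, C(1) = 1
C(2) = 1 + C(1) + C(0) = 1 + 1 + 1 = 3
C(3) = 1 + C(2) + C(1) = 1 + 3 + 1 = 5
C(4) = 1 + C(3) + C(2) = 1 + 5 + 3 = 9
C(5) = 1 + C(4) + C(3) = 1 + 9 + 5 = 15
C(6) = 1 + C(5) + C(4) = 1 + 15 + 9 = 25
C(7) = 1 + C(6) + C(5) = 1 + 25 + 15 = 41
C(8) = 1 + C(7) + C(6) = 1 + 41 + 25 = 67
C(9) = 1 + C(8) + C(7) = 1 + 67 + 41 = 109

109


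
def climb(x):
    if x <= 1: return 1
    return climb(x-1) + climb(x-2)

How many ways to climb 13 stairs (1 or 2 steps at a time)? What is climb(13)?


Building up from base cases:
climb(0) = 1
climb(1) = 1
climb(2) = climb(1) + climb(0) = 1 + 1 = 2
climb(3) = climb(2) + climb(1) = 2 + 1 = 3
climb(4) = climb(3) + climb(2) = 3 + 2 = 5
climb(5) = climb(4) + climb(3) = 5 + 3 = 8
climb(6) = climb(5) + climb(4) = 8 + 5 = 13
climb(7) = climb(6) + climb(5) = 13 + 8 = 21
climb(8) = climb(7) + climb(6) = 21 + 13 = 34
climb(9) = climb(8) + climb(7) = 34 + 21 = 55
climb(10) = climb(9) + climb(8) = 55 + 34 = 89
climb(11) = climb(10) + climb(9) = 89 + 55 = 144
climb(12) = climb(11) + climb(10) = 144 + 89 = 233
climb(13) = climb(12) + climb(11) = 233 + 144 = 377

377


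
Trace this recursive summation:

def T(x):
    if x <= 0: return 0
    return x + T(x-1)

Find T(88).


T(88)
= 88 + 87 + 86 + 85 + 84 + 83 + 82 + 81 + 80 + 79 + 78 + 77 + 76 + 75 + 74 + 73 + 72 + 71 + 70 + 69 + 68 + 67 + 66 + 65 + 64 + 63 + 62 + 61 + 60 + 59 + 58 + 57 + 56 + 55 + 54 + 53 + 52 + 51 + 50 + 49 + 48 + 47 + 46 + 45 + 44 + 43 + 42 + 41 + 40 + 39 + 38 + 37 + 36 + 35 + 34 + 33 + 32 + 31 + 30 + 29 + 28 + 27 + 26 + 25 + 24 + 23 + 22 + 21 + 20 + 19 + 18 + 17 + 16 + 15 + 14 + 13 + 12 + 11 + 10 + 9 + 8 + 7 + 6 + 5 + 4 + 3 + 2 + 1 + T(0)
= 88 + 87 + 86 + 85 + 84 + 83 + 82 + 81 + 80 + 79 + 78 + 77 + 76 + 75 + 74 + 73 + 72 + 71 + 70 + 69 + 68 + 67 + 66 + 65 + 64 + 63 + 62 + 61 + 60 + 59 + 58 + 57 + 56 + 55 + 54 + 53 + 52 + 51 + 50 + 49 + 48 + 47 + 46 + 45 + 44 + 43 + 42 + 41 + 40 + 39 + 38 + 37 + 36 + 35 + 34 + 33 + 32 + 31 + 30 + 29 + 28 + 27 + 26 + 25 + 24 + 23 + 22 + 21 + 20 + 19 + 18 + 17 + 16 + 15 + 14 + 13 + 12 + 11 + 10 + 9 + 8 + 7 + 6 + 5 + 4 + 3 + 2 + 1 + 0
= 3916

3916


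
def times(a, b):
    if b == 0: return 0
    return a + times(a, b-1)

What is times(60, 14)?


times(60, 14) = 60 + times(60, 13)
times(60, 13) = 60 + times(60, 12)
times(60, 12) = 60 + times(60, 11)
times(60, 11) = 60 + times(60, 10)
times(60, 10) = 60 + times(60, 9)
times(60, 9) = 60 + times(60, 8)
times(60, 8) = 60 + times(60, 7)
times(60, 7) = 60 + times(60, 6)
times(60, 6) = 60 + times(60, 5)
times(60, 5) = 60 + times(60, 4)
times(60, 4) = 60 + times(60, 3)
times(60, 3) = 60 + times(60, 2)
times(60, 2) = 60 + times(60, 1)
times(60, 1) = 60 + times(60, 0)
times(60, 0) = 0  (base case)
Total: 60 + 60 + 60 + 60 + 60 + 60 + 60 + 60 + 60 + 60 + 60 + 60 + 60 + 60 + 0 = 840

840


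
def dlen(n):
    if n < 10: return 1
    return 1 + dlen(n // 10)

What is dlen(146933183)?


dlen(146933183) = 1 + dlen(14693318)
dlen(14693318) = 1 + dlen(1469331)
dlen(1469331) = 1 + dlen(146933)
dlen(146933) = 1 + dlen(14693)
dlen(14693) = 1 + dlen(1469)
dlen(1469) = 1 + dlen(146)
dlen(146) = 1 + dlen(14)
dlen(14) = 1 + dlen(1)
dlen(1) = 1  (base case: 1 < 10)
Unwinding: 1 + 1 + 1 + 1 + 1 + 1 + 1 + 1 + 1 = 9

9


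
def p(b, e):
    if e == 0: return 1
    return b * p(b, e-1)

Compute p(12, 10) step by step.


p(12, 10)
= 12 * p(12, 9)
= 12 * 12 * p(12, 8)
= 12 * 12 * 12 * p(12, 7)
= 12 * 12 * 12 * 12 * p(12, 6)
= 12 * 12 * 12 * 12 * 12 * p(12, 5)
= 12 * 12 * 12 * 12 * 12 * 12 * p(12, 4)
= 12 * 12 * 12 * 12 * 12 * 12 * 12 * p(12, 3)
= 12 * 12 * 12 * 12 * 12 * 12 * 12 * 12 * p(12, 2)
= 12 * 12 * 12 * 12 * 12 * 12 * 12 * 12 * 12 * p(12, 1)
= 12 * 12 * 12 * 12 * 12 * 12 * 12 * 12 * 12 * 12 * p(12, 0)
= 12 * 12 * 12 * 12 * 12 * 12 * 12 * 12 * 12 * 12 * 1
= 61917364224

61917364224


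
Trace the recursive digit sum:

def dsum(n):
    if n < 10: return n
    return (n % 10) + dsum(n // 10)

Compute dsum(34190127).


dsum(34190127) = 7 + dsum(3419012)
dsum(3419012) = 2 + dsum(341901)
dsum(341901) = 1 + dsum(34190)
dsum(34190) = 0 + dsum(3419)
dsum(3419) = 9 + dsum(341)
dsum(341) = 1 + dsum(34)
dsum(34) = 4 + dsum(3)
dsum(3) = 3  (base case)
Total: 7 + 2 + 1 + 0 + 9 + 1 + 4 + 3 = 27

27


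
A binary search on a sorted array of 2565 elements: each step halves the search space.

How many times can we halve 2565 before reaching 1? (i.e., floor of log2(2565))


2565 / 2 = 1282
1282 / 2 = 641
641 / 2 = 320
320 / 2 = 160
160 / 2 = 80
80 / 2 = 40
40 / 2 = 20
20 / 2 = 10
10 / 2 = 5
5 / 2 = 2
2 / 2 = 1
Reached 1 after 11 halvings

11


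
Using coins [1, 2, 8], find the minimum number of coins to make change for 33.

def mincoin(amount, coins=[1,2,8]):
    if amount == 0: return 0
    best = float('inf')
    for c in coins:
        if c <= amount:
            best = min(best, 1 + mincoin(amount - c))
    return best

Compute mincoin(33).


Building up with DP:
mincoin(0) = 0
mincoin(1) = min(1+mincoin(0)=1+0=1) = 1
mincoin(2) = min(1+mincoin(1)=1+1=2, 1+mincoin(0)=1+0=1) = 1
mincoin(3) = min(1+mincoin(2)=1+1=2, 1+mincoin(1)=1+1=2) = 2
mincoin(4) = min(1+mincoin(3)=1+2=3, 1+mincoin(2)=1+1=2) = 2
mincoin(5) = min(1+mincoin(4)=1+2=3, 1+mincoin(3)=1+2=3) = 3
mincoin(6) = min(1+mincoin(5)=1+3=4, 1+mincoin(4)=1+2=3) = 3
mincoin(7) = min(1+mincoin(6)=1+3=4, 1+mincoin(5)=1+3=4) = 4
mincoin(8) = min(1+mincoin(7)=1+4=5, 1+mincoin(6)=1+3=4, 1+mincoin(0)=1+0=1) = 1
mincoin(9) = min(1+mincoin(8)=1+1=2, 1+mincoin(7)=1+4=5, 1+mincoin(1)=1+1=2) = 2
mincoin(10) = min(1+mincoin(9)=1+2=3, 1+mincoin(8)=1+1=2, 1+mincoin(2)=1+1=2) = 2
mincoin(11) = min(1+mincoin(10)=1+2=3, 1+mincoin(9)=1+2=3, 1+mincoin(3)=1+2=3) = 3
mincoin(12) = min(1+mincoin(11)=1+3=4, 1+mincoin(10)=1+2=3, 1+mincoin(4)=1+2=3) = 3
mincoin(13) = min(1+mincoin(12)=1+3=4, 1+mincoin(11)=1+3=4, 1+mincoin(5)=1+3=4) = 4
mincoin(14) = min(1+mincoin(13)=1+4=5, 1+mincoin(12)=1+3=4, 1+mincoin(6)=1+3=4) = 4
mincoin(15) = min(1+mincoin(14)=1+4=5, 1+mincoin(13)=1+4=5, 1+mincoin(7)=1+4=5) = 5
mincoin(16) = min(1+mincoin(15)=1+5=6, 1+mincoin(14)=1+4=5, 1+mincoin(8)=1+1=2) = 2
mincoin(17) = min(1+mincoin(16)=1+2=3, 1+mincoin(15)=1+5=6, 1+mincoin(9)=1+2=3) = 3
mincoin(18) = min(1+mincoin(17)=1+3=4, 1+mincoin(16)=1+2=3, 1+mincoin(10)=1+2=3) = 3
mincoin(19) = min(1+mincoin(18)=1+3=4, 1+mincoin(17)=1+3=4, 1+mincoin(11)=1+3=4) = 4
mincoin(20) = min(1+mincoin(19)=1+4=5, 1+mincoin(18)=1+3=4, 1+mincoin(12)=1+3=4) = 4
mincoin(21) = min(1+mincoin(20)=1+4=5, 1+mincoin(19)=1+4=5, 1+mincoin(13)=1+4=5) = 5
mincoin(22) = min(1+mincoin(21)=1+5=6, 1+mincoin(20)=1+4=5, 1+mincoin(14)=1+4=5) = 5
mincoin(23) = min(1+mincoin(22)=1+5=6, 1+mincoin(21)=1+5=6, 1+mincoin(15)=1+5=6) = 6
mincoin(24) = min(1+mincoin(23)=1+6=7, 1+mincoin(22)=1+5=6, 1+mincoin(16)=1+2=3) = 3
mincoin(25) = min(1+mincoin(24)=1+3=4, 1+mincoin(23)=1+6=7, 1+mincoin(17)=1+3=4) = 4
mincoin(26) = min(1+mincoin(25)=1+4=5, 1+mincoin(24)=1+3=4, 1+mincoin(18)=1+3=4) = 4
mincoin(27) = min(1+mincoin(26)=1+4=5, 1+mincoin(25)=1+4=5, 1+mincoin(19)=1+4=5) = 5
mincoin(28) = min(1+mincoin(27)=1+5=6, 1+mincoin(26)=1+4=5, 1+mincoin(20)=1+4=5) = 5
mincoin(29) = min(1+mincoin(28)=1+5=6, 1+mincoin(27)=1+5=6, 1+mincoin(21)=1+5=6) = 6
mincoin(30) = min(1+mincoin(29)=1+6=7, 1+mincoin(28)=1+5=6, 1+mincoin(22)=1+5=6) = 6
mincoin(31) = min(1+mincoin(30)=1+6=7, 1+mincoin(29)=1+6=7, 1+mincoin(23)=1+6=7) = 7
mincoin(32) = min(1+mincoin(31)=1+7=8, 1+mincoin(30)=1+6=7, 1+mincoin(24)=1+3=4) = 4
mincoin(33) = min(1+mincoin(32)=1+4=5, 1+mincoin(31)=1+7=8, 1+mincoin(25)=1+4=5) = 5

5


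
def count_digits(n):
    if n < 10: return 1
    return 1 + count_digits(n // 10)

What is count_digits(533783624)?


count_digits(533783624) = 1 + count_digits(53378362)
count_digits(53378362) = 1 + count_digits(5337836)
count_digits(5337836) = 1 + count_digits(533783)
count_digits(533783) = 1 + count_digits(53378)
count_digits(53378) = 1 + count_digits(5337)
count_digits(5337) = 1 + count_digits(533)
count_digits(533) = 1 + count_digits(53)
count_digits(53) = 1 + count_digits(5)
count_digits(5) = 1  (base case: 5 < 10)
Unwinding: 1 + 1 + 1 + 1 + 1 + 1 + 1 + 1 + 1 = 9

9
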